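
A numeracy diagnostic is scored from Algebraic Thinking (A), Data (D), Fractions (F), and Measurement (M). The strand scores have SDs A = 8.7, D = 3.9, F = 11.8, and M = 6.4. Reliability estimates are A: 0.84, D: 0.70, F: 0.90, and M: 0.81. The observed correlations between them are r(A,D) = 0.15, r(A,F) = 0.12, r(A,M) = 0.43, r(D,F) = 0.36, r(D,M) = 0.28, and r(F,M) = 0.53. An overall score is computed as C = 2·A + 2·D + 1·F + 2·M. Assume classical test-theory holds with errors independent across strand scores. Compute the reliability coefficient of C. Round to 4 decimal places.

Var(C) = 2²·8.7² + 2²·3.9² + 11.8² + 2²·6.4² + 2·[4·8.7·3.9·0.15 + 2·8.7·11.8·0.12 + 4·8.7·6.4·0.43 + 2·3.9·11.8·0.36 + 4·3.9·6.4·0.28 + 2·11.8·6.4·0.53] = 666.68 + 563.814 = 1230.49.
Because errors are independent across components, Cov(Tᵢ,Tⱼ) = Cov(Xᵢ,Xⱼ); the off-diagonal part of the true-score variance is the same as above.
True-score variance = [2²·8.7²·0.84 + 2²·3.9²·0.70 + 11.8²·0.90 + 2²·6.4²·0.81] + 563.814 = 554.933 + 563.814 = 1118.75.
Reliability = 1118.75 / 1230.49 = 0.9092.

0.9092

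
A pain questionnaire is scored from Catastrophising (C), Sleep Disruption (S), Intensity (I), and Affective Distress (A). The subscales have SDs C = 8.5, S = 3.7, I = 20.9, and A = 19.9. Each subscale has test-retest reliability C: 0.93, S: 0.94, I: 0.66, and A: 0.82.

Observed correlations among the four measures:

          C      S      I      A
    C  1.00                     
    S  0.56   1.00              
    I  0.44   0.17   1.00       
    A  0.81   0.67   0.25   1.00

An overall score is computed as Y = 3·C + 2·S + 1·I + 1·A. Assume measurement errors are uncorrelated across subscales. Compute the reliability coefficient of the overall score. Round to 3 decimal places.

Var(Y) = 3²·8.5² + 2²·3.7² + 20.9² + 19.9² + 2·[6·8.5·3.7·0.56 + 3·8.5·20.9·0.44 + 3·8.5·19.9·0.81 + 2·3.7·20.9·0.17 + 2·3.7·19.9·0.67 + 20.9·19.9·0.25] = 1537.83 + 1960.28 = 3498.11.
With uncorrelated errors the cross-covariances are all true-score covariance, so they carry over unchanged; only the diagonal terms shrink to ρᵢσᵢ².
True-score variance = [3²·8.5²·0.93 + 2²·3.7²·0.94 + 20.9²·0.66 + 19.9²·0.82] + 1960.28 = 1269.23 + 1960.28 = 3229.51.
Reliability = 3229.51 / 3498.11 = 0.923.

0.923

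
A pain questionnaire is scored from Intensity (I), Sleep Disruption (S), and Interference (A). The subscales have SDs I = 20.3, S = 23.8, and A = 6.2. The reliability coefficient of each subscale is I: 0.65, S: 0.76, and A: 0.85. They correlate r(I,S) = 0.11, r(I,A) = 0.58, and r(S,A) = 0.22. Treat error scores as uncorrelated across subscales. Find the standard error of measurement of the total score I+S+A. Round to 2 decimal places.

Var(total) = 1016.97 + 317.215 = 1334.18.
True-score variance = 731.027 + 317.215 = 1048.24, so reliability = 0.7857.
Error variance = 1334.18 − 1048.24 = 285.943; SEM = √285.943 = 16.91.

16.91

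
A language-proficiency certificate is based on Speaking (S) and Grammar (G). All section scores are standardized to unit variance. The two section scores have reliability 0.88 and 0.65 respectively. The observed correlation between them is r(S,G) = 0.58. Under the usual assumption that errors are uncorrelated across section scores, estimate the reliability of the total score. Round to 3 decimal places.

Var(S+G) = 2 + 2·[0.58] = 2 + 1.16 = 3.16.
Because errors are independent across components, Cov(Tᵢ,Tⱼ) = Cov(Xᵢ,Xⱼ); the off-diagonal part of the true-score variance is the same as above.
True-score variance = [0.88 + 0.65] + 1.16 = 1.53 + 1.16 = 2.69.
Reliability = 2.69 / 3.16 = 0.851.

0.851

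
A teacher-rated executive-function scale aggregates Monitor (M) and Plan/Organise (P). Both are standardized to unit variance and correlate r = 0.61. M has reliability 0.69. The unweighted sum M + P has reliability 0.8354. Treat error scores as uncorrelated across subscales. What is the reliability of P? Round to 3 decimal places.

0.780

Var(M+P) = 2 + 2·0.61 = 3.220.
True-score variance = ρ_M + ρ_P + 2·0.61, so 0.8354 = (0.69 + ρ_P + 1.22) / 3.220.
ρ_P = 0.8354·3.220 − 0.69 − 1.22 = 0.780.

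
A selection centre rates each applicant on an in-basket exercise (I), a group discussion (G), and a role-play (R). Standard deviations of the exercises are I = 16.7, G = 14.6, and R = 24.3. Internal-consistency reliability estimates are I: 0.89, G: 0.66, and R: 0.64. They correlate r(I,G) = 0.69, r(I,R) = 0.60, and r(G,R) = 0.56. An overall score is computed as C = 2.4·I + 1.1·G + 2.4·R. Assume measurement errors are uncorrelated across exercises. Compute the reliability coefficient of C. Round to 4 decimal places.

0.8512

Var(C) = 2.4²·16.7² + 1.1²·14.6² + 2.4²·24.3² + 2·[2.64·16.7·14.6·0.69 + 5.76·16.7·24.3·0.60 + 2.64·14.6·24.3·0.56] = 5265.55 + 4742.26 = 10007.8.
With uncorrelated errors the cross-covariances are all true-score covariance, so they carry over unchanged; only the diagonal terms shrink to ρᵢσᵢ².
True-score variance = [2.4²·16.7²·0.89 + 1.1²·14.6²·0.66 + 2.4²·24.3²·0.64] + 4742.26 = 3776.71 + 4742.26 = 8518.97.
Reliability = 8518.97 / 10007.8 = 0.8512.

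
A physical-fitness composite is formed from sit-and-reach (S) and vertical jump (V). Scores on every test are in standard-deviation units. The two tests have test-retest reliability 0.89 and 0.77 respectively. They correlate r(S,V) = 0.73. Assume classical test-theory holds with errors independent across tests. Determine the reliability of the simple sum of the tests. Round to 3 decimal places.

Var(S+V) = 2 + 2·[0.73] = 2 + 1.46 = 3.46.
Because errors are independent across components, Cov(Tᵢ,Tⱼ) = Cov(Xᵢ,Xⱼ); the off-diagonal part of the true-score variance is the same as above.
True-score variance = [0.89 + 0.77] + 1.46 = 1.66 + 1.46 = 3.12.
Reliability = 3.12 / 3.46 = 0.902.

0.902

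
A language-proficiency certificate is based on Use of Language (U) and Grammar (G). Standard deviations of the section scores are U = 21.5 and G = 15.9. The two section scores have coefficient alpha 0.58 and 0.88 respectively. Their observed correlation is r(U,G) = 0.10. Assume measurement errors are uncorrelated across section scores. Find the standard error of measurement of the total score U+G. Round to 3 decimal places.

14.983

Var(total) = 715.06 + 68.37 = 783.43.
True-score variance = 490.578 + 68.37 = 558.948, so reliability = 0.7135.
Error variance = 783.43 − 558.948 = 224.482; SEM = √224.482 = 14.983.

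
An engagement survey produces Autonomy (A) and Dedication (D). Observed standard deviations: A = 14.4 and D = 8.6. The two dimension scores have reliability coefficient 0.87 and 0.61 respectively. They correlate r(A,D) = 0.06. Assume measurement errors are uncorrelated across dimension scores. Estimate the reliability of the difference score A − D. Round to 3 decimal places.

Var(A−D) = 14.4² + 8.6² − 2·14.4·8.6·0.06 = 281.32 − 14.8608 = 266.459.
With uncorrelated errors the cross-covariances are all true-score covariance, so they carry over unchanged; only the diagonal terms shrink to ρᵢσᵢ².
True-score variance = [14.4²·0.87 + 8.6²·0.61] − 14.8608 = 225.519 − 14.8608 = 210.658.
Reliability = 210.658 / 266.459 = 0.791.

0.791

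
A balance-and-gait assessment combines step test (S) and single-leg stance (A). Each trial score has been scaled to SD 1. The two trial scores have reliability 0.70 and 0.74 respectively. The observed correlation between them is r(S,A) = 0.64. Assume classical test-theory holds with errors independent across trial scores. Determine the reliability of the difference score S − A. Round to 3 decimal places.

Var(S−A) = 1 + 1 − 2·0.64 = 2 − 1.28 = 0.72.
Because errors are independent across components, Cov(Tᵢ,Tⱼ) = Cov(Xᵢ,Xⱼ); the off-diagonal part of the true-score variance is the same as above.
True-score variance = [0.70 + 0.74] − 1.28 = 1.44 − 1.28 = 0.16.
Reliability = 0.16 / 0.72 = 0.222.

0.222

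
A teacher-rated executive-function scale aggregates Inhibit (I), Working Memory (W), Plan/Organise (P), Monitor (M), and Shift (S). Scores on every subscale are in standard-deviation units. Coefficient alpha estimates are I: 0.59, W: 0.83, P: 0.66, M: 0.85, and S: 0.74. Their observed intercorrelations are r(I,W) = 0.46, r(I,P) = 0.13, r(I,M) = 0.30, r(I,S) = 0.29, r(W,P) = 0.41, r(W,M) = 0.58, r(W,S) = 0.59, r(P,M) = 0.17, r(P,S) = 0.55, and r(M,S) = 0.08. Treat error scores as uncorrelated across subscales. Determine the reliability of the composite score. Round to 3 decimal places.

0.890

Var(I+W+P+M+S) = 5 + 2·[0.46 + 0.13 + 0.30 + 0.29 + 0.41 + 0.58 + 0.59 + 0.17 + 0.55 + 0.08] = 5 + 7.12 = 12.12.
With uncorrelated errors the cross-covariances are all true-score covariance, so they carry over unchanged; only the diagonal terms shrink to ρᵢσᵢ².
True-score variance = [0.59 + 0.83 + 0.66 + 0.85 + 0.74] + 7.12 = 3.67 + 7.12 = 10.79.
Reliability = 10.79 / 12.12 = 0.890.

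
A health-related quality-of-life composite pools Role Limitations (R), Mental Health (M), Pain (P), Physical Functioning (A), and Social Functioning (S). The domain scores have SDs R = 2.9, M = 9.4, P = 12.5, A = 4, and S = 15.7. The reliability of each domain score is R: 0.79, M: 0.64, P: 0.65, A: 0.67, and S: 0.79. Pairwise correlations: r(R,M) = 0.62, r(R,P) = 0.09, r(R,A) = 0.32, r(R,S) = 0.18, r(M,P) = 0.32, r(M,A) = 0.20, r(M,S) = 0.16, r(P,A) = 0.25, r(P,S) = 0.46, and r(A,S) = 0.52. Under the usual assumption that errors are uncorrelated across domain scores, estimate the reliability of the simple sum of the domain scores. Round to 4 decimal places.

Var(R+M+P+A+S) = 2.9² + 9.4² + 12.5² + 4² + 15.7² + 2·[2.9·9.4·0.62 + 2.9·12.5·0.09 + 2.9·4·0.32 + 2.9·15.7·0.18 + 9.4·12.5·0.32 + 9.4·4·0.20 + 9.4·15.7·0.16 + 12.5·4·0.25 + 12.5·15.7·0.46 + 4·15.7·0.52] = 515.51 + 472.47 = 987.98.
Because errors are independent across components, Cov(Tᵢ,Tⱼ) = Cov(Xᵢ,Xⱼ); the off-diagonal part of the true-score variance is the same as above.
True-score variance = [2.9²·0.79 + 9.4²·0.64 + 12.5²·0.65 + 4²·0.67 + 15.7²·0.79] + 472.47 = 370.204 + 472.47 = 842.674.
Reliability = 842.674 / 987.98 = 0.8529.

0.8529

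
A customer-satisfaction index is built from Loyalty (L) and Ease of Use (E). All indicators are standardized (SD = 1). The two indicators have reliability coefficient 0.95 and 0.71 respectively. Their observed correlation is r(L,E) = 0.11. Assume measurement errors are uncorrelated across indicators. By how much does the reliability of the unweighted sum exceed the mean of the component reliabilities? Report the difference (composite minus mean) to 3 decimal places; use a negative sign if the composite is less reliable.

Var(sum) = 2 + 0.22 = 2.22; true-score variance = 1.66 + 0.22 = 1.88; composite reliability = 0.8468.
Mean component reliability = 0.8300.
Difference = 0.8468 − 0.8300 = 0.017.

0.017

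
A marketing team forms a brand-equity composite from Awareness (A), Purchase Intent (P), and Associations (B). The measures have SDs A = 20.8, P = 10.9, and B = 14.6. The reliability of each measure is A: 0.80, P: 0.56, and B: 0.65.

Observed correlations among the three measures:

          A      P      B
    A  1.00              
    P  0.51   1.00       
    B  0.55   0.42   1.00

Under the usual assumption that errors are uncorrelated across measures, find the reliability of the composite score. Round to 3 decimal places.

0.854

Var(A+P+B) = 20.8² + 10.9² + 14.6² + 2·[20.8·10.9·0.51 + 20.8·14.6·0.55 + 10.9·14.6·0.42] = 764.61 + 698.98 = 1463.59.
With uncorrelated errors the cross-covariances are all true-score covariance, so they carry over unchanged; only the diagonal terms shrink to ρᵢσᵢ².
True-score variance = [20.8²·0.80 + 10.9²·0.56 + 14.6²·0.65] + 698.98 = 551.2 + 698.98 = 1250.18.
Reliability = 1250.18 / 1463.59 = 0.854.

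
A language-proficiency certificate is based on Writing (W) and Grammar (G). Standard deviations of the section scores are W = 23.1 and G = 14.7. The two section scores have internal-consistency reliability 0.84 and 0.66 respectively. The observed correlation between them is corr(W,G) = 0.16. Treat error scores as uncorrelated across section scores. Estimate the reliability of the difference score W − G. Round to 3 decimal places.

0.752

Var(W−G) = 23.1² + 14.7² − 2·23.1·14.7·0.16 = 749.7 − 108.662 = 641.038.
Under uncorrelated errors the observed covariances equal the true-score covariances, so only the own-variance terms attenuate.
True-score variance = [23.1²·0.84 + 14.7²·0.66] − 108.662 = 590.852 − 108.662 = 482.189.
Reliability = 482.189 / 641.038 = 0.752.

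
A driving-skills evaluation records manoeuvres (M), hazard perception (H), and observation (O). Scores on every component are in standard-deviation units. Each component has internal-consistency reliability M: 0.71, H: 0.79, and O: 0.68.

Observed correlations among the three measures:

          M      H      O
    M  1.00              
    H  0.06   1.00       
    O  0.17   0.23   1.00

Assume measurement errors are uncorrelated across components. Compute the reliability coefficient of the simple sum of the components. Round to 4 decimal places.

Var(M+H+O) = 3 + 2·[0.06 + 0.17 + 0.23] = 3 + 0.92 = 3.92.
Because errors are independent across components, Cov(Tᵢ,Tⱼ) = Cov(Xᵢ,Xⱼ); the off-diagonal part of the true-score variance is the same as above.
True-score variance = [0.71 + 0.79 + 0.68] + 0.92 = 2.18 + 0.92 = 3.1.
Reliability = 3.1 / 3.92 = 0.7908.

0.7908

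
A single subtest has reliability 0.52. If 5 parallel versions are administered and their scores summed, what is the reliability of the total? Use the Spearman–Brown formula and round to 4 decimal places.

ρ_k = kρ / (1 + (k−1)ρ) = 5·0.52 / (1 + 4·0.52) = 2.600 / 3.080 = 0.8442.

0.8442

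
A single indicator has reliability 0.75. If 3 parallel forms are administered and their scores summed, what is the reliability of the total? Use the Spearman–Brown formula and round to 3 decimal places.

0.900

ρ_k = kρ / (1 + (k−1)ρ) = 3·0.75 / (1 + 2·0.75) = 2.250 / 2.500 = 0.900.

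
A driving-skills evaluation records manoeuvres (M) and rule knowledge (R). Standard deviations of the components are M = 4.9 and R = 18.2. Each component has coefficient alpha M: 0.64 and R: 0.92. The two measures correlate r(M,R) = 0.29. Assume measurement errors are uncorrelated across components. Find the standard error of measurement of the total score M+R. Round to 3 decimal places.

5.928

Var(total) = 355.25 + 51.7244 = 406.974.
True-score variance = 320.107 + 51.7244 = 371.832, so reliability = 0.9136.
Error variance = 406.974 − 371.832 = 35.1428; SEM = √35.1428 = 5.928.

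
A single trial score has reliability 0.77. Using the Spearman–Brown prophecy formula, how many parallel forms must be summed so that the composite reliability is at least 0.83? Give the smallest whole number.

2

k ≥ ρ*(1−ρ₁)/(ρ₁(1−ρ*)) = 0.83·0.23 / (0.77·0.17) = 1.458.
Smallest integer k = 2.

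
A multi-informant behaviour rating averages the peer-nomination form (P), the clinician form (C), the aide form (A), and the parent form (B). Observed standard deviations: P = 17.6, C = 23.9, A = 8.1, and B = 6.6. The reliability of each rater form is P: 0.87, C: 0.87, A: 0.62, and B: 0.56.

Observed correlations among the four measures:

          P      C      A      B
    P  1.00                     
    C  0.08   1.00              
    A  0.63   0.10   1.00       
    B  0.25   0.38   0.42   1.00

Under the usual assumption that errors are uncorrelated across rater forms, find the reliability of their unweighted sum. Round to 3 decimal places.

0.894

Var(P+C+A+B) = 17.6² + 23.9² + 8.1² + 6.6² + 2·[17.6·23.9·0.08 + 17.6·8.1·0.63 + 17.6·6.6·0.25 + 23.9·8.1·0.10 + 23.9·6.6·0.38 + 8.1·6.6·0.42] = 990.14 + 508.515 = 1498.65.
Under uncorrelated errors the observed covariances equal the true-score covariances, so only the own-variance terms attenuate.
True-score variance = [17.6²·0.87 + 23.9²·0.87 + 8.1²·0.62 + 6.6²·0.56] + 508.515 = 831.516 + 508.515 = 1340.03.
Reliability = 1340.03 / 1498.65 = 0.894.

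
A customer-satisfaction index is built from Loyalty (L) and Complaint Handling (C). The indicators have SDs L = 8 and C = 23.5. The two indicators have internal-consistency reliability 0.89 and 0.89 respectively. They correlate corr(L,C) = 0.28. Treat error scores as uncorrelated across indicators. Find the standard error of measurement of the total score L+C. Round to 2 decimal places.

8.23

Var(total) = 616.25 + 105.28 = 721.53.
True-score variance = 548.462 + 105.28 = 653.742, so reliability = 0.9061.
Error variance = 721.53 − 653.742 = 67.7875; SEM = √67.7875 = 8.23.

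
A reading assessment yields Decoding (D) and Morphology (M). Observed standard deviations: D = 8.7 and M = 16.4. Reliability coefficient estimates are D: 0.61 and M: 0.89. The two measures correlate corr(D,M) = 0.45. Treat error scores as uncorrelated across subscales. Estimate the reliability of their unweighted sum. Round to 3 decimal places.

0.875

Var(D+M) = 8.7² + 16.4² + 2·[8.7·16.4·0.45] = 344.65 + 128.412 = 473.062.
With uncorrelated errors the cross-covariances are all true-score covariance, so they carry over unchanged; only the diagonal terms shrink to ρᵢσᵢ².
True-score variance = [8.7²·0.61 + 16.4²·0.89] + 128.412 = 285.545 + 128.412 = 413.957.
Reliability = 413.957 / 473.062 = 0.875.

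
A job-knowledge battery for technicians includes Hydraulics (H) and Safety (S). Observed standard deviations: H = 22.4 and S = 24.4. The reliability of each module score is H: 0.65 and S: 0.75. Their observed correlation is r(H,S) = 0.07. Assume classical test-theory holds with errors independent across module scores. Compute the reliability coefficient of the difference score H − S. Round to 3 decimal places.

0.682

Var(H−S) = 22.4² + 24.4² − 2·22.4·24.4·0.07 = 1097.12 − 76.5184 = 1020.6.
Because errors are independent across components, Cov(Tᵢ,Tⱼ) = Cov(Xᵢ,Xⱼ); the off-diagonal part of the true-score variance is the same as above.
True-score variance = [22.4²·0.65 + 24.4²·0.75] − 76.5184 = 772.664 − 76.5184 = 696.146.
Reliability = 696.146 / 1020.6 = 0.682.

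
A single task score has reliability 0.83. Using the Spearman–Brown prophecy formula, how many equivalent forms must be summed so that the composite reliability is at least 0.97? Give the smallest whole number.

7

k ≥ ρ*(1−ρ₁)/(ρ₁(1−ρ*)) = 0.97·0.17 / (0.83·0.03) = 6.622.
Smallest integer k = 7.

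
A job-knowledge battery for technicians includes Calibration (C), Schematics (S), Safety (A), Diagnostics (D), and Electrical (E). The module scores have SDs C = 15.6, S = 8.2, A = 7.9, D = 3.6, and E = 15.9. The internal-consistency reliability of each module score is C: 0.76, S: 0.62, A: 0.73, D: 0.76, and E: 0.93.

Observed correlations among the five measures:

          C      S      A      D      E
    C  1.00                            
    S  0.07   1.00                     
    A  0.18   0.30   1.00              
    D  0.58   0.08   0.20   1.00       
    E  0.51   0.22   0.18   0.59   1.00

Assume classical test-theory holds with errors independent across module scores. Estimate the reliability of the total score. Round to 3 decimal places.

0.902

Var(C+S+A+D+E) = 15.6² + 8.2² + 7.9² + 3.6² + 15.9² + 2·[15.6·8.2·0.07 + 15.6·7.9·0.18 + 15.6·3.6·0.58 + 15.6·15.9·0.51 + 8.2·7.9·0.30 + 8.2·3.6·0.08 + 8.2·15.9·0.22 + 7.9·3.6·0.20 + 7.9·15.9·0.18 + 3.6·15.9·0.59] = 638.78 + 605.519 = 1244.3.
Because errors are independent across components, Cov(Tᵢ,Tⱼ) = Cov(Xᵢ,Xⱼ); the off-diagonal part of the true-score variance is the same as above.
True-score variance = [15.6²·0.76 + 8.2²·0.62 + 7.9²·0.73 + 3.6²·0.76 + 15.9²·0.93] + 605.519 = 517.165 + 605.519 = 1122.68.
Reliability = 1122.68 / 1244.3 = 0.902.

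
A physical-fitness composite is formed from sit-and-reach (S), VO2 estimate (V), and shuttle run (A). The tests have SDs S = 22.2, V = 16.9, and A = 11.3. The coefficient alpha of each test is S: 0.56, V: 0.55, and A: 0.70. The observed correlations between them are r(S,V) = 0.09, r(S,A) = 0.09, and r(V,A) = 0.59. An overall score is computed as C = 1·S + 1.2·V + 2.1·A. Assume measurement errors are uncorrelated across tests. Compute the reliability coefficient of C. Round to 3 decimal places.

0.742

Var(C) = 22.2² + 1.2²·16.9² + 2.1²·11.3² + 2·[1.2·22.2·16.9·0.09 + 2.1·22.2·11.3·0.09 + 2.52·16.9·11.3·0.59] = 1467.23 + 743.732 = 2210.96.
Because errors are independent across components, Cov(Tᵢ,Tⱼ) = Cov(Xᵢ,Xⱼ); the off-diagonal part of the true-score variance is the same as above.
True-score variance = [22.2²·0.56 + 1.2²·16.9²·0.55 + 2.1²·11.3²·0.70] + 743.732 = 896.373 + 743.732 = 1640.1.
Reliability = 1640.1 / 2210.96 = 0.742.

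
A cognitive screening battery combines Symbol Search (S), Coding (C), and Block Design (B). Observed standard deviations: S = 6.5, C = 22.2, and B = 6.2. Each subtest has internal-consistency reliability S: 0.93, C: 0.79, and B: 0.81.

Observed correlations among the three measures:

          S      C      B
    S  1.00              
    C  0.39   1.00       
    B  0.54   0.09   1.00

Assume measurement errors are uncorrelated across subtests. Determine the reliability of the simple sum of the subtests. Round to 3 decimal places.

0.849

Var(S+C+B) = 6.5² + 22.2² + 6.2² + 2·[6.5·22.2·0.39 + 6.5·6.2·0.54 + 22.2·6.2·0.09] = 573.53 + 180.853 = 754.383.
Under uncorrelated errors the observed covariances equal the true-score covariances, so only the own-variance terms attenuate.
True-score variance = [6.5²·0.93 + 22.2²·0.79 + 6.2²·0.81] + 180.853 = 459.772 + 180.853 = 640.626.
Reliability = 640.626 / 754.383 = 0.849.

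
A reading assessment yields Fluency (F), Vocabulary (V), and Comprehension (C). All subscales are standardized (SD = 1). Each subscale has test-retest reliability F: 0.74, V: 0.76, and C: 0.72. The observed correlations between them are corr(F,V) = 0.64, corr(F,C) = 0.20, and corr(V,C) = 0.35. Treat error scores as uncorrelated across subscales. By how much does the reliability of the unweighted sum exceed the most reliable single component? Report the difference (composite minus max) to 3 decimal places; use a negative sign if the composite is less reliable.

0.095

Var(sum) = 3 + 2.38 = 5.38; true-score variance = 2.22 + 2.38 = 4.6; composite reliability = 0.8550.
Max component reliability = 0.7600.
Difference = 0.8550 − 0.7600 = 0.095.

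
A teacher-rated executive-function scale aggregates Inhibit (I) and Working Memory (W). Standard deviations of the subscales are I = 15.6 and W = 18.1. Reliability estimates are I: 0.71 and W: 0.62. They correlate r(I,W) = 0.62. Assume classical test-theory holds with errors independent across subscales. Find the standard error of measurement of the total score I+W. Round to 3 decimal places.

13.967

Var(total) = 570.97 + 350.126 = 921.096.
True-score variance = 375.904 + 350.126 = 726.03, so reliability = 0.7882.
Error variance = 921.096 − 726.03 = 195.066; SEM = √195.066 = 13.967.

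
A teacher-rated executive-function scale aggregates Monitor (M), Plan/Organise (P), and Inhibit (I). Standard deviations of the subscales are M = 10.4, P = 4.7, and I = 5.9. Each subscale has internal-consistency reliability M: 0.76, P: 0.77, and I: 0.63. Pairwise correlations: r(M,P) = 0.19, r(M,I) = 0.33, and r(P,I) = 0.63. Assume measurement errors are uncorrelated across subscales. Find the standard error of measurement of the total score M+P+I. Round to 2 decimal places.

Var(total) = 165.06 + 94.0118 = 259.072.
True-score variance = 121.141 + 94.0118 = 215.153, so reliability = 0.8305.
Error variance = 259.072 − 215.153 = 43.9188; SEM = √43.9188 = 6.63.

6.63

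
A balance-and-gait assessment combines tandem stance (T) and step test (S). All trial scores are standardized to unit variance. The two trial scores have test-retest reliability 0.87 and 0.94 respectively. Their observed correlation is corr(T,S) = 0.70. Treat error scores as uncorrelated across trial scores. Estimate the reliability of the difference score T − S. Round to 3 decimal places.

Var(T−S) = 1 + 1 − 2·0.70 = 2 − 1.4 = 0.6.
Because errors are independent across components, Cov(Tᵢ,Tⱼ) = Cov(Xᵢ,Xⱼ); the off-diagonal part of the true-score variance is the same as above.
True-score variance = [0.87 + 0.94] − 1.4 = 1.81 − 1.4 = 0.41.
Reliability = 0.41 / 0.6 = 0.683.

0.683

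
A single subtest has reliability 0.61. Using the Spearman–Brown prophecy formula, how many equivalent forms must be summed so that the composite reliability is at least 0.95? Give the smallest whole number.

k ≥ ρ*(1−ρ₁)/(ρ₁(1−ρ*)) = 0.95·0.39 / (0.61·0.05) = 12.148.
Smallest integer k = 13.

13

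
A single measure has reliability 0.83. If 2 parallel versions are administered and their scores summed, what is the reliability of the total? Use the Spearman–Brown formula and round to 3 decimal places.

ρ_k = kρ / (1 + (k−1)ρ) = 2·0.83 / (1 + 1·0.83) = 1.660 / 1.830 = 0.907.

0.907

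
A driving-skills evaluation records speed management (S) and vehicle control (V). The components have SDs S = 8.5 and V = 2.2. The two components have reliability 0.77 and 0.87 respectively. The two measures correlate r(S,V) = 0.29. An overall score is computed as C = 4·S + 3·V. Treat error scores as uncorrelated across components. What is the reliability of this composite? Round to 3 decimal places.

Var(C) = 4²·8.5² + 3²·2.2² + 2·[12·8.5·2.2·0.29] = 1199.56 + 130.152 = 1329.71.
With uncorrelated errors the cross-covariances are all true-score covariance, so they carry over unchanged; only the diagonal terms shrink to ρᵢσᵢ².
True-score variance = [4²·8.5²·0.77 + 3²·2.2²·0.87] + 130.152 = 928.017 + 130.152 = 1058.17.
Reliability = 1058.17 / 1329.71 = 0.796.

0.796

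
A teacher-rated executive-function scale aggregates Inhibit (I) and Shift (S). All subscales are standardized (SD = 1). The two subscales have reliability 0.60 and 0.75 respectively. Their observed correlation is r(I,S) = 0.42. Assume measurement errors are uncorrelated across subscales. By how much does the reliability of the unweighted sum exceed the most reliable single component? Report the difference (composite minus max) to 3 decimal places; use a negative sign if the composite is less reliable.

0.021

Var(sum) = 2 + 0.84 = 2.84; true-score variance = 1.35 + 0.84 = 2.19; composite reliability = 0.7711.
Max component reliability = 0.7500.
Difference = 0.7711 − 0.7500 = 0.021.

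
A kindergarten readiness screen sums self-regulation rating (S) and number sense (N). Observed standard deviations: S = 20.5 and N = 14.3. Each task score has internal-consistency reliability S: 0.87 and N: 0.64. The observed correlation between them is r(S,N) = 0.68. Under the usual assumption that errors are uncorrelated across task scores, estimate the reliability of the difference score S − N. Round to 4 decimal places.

0.4327

Var(S−N) = 20.5² + 14.3² − 2·20.5·14.3·0.68 = 624.74 − 398.684 = 226.056.
Under uncorrelated errors the observed covariances equal the true-score covariances, so only the own-variance terms attenuate.
True-score variance = [20.5²·0.87 + 14.3²·0.64] − 398.684 = 496.491 − 398.684 = 97.8071.
Reliability = 97.8071 / 226.056 = 0.4327.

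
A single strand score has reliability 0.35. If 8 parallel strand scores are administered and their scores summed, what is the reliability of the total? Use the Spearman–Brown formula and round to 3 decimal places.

ρ_k = kρ / (1 + (k−1)ρ) = 8·0.35 / (1 + 7·0.35) = 2.800 / 3.450 = 0.812.

0.812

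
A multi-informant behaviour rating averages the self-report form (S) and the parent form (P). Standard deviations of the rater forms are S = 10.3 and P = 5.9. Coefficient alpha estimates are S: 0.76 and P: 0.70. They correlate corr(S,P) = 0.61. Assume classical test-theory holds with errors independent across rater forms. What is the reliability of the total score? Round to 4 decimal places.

Var(S+P) = 10.3² + 5.9² + 2·[10.3·5.9·0.61] = 140.9 + 74.1394 = 215.039.
Under uncorrelated errors the observed covariances equal the true-score covariances, so only the own-variance terms attenuate.
True-score variance = [10.3²·0.76 + 5.9²·0.70] + 74.1394 = 104.995 + 74.1394 = 179.135.
Reliability = 179.135 / 215.039 = 0.8330.

0.8330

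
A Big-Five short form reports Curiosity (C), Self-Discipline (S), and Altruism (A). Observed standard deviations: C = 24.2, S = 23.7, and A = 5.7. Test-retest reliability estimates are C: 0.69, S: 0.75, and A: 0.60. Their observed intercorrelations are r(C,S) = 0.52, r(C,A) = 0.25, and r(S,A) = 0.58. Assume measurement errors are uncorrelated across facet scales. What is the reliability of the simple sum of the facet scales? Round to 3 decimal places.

0.833

Var(C+S+A) = 24.2² + 23.7² + 5.7² + 2·[24.2·23.7·0.52 + 24.2·5.7·0.25 + 23.7·5.7·0.58] = 1179.82 + 822.156 = 2001.98.
Under uncorrelated errors the observed covariances equal the true-score covariances, so only the own-variance terms attenuate.
True-score variance = [24.2²·0.69 + 23.7²·0.75 + 5.7²·0.60] + 822.156 = 844.853 + 822.156 = 1667.01.
Reliability = 1667.01 / 2001.98 = 0.833.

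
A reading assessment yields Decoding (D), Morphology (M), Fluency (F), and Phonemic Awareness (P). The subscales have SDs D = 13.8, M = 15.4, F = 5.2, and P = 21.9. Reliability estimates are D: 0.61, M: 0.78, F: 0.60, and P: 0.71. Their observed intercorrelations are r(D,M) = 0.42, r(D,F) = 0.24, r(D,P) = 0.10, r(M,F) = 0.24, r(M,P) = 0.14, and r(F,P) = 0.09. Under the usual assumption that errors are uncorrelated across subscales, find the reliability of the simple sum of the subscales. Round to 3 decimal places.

0.797

Var(D+M+F+P) = 13.8² + 15.4² + 5.2² + 21.9² + 2·[13.8·15.4·0.42 + 13.8·5.2·0.24 + 13.8·21.9·0.10 + 15.4·5.2·0.24 + 15.4·21.9·0.14 + 5.2·21.9·0.09] = 934.25 + 426.775 = 1361.03.
With uncorrelated errors the cross-covariances are all true-score covariance, so they carry over unchanged; only the diagonal terms shrink to ρᵢσᵢ².
True-score variance = [13.8²·0.61 + 15.4²·0.78 + 5.2²·0.60 + 21.9²·0.71] + 426.775 = 657.9 + 426.775 = 1084.68.
Reliability = 1084.68 / 1361.03 = 0.797.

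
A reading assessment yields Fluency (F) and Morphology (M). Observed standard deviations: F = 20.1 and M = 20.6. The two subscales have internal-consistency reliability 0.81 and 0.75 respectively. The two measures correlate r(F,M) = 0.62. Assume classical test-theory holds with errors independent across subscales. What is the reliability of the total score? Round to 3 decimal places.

0.864

Var(F+M) = 20.1² + 20.6² + 2·[20.1·20.6·0.62] = 828.37 + 513.434 = 1341.8.
With uncorrelated errors the cross-covariances are all true-score covariance, so they carry over unchanged; only the diagonal terms shrink to ρᵢσᵢ².
True-score variance = [20.1²·0.81 + 20.6²·0.75] + 513.434 = 645.518 + 513.434 = 1158.95.
Reliability = 1158.95 / 1341.8 = 0.864.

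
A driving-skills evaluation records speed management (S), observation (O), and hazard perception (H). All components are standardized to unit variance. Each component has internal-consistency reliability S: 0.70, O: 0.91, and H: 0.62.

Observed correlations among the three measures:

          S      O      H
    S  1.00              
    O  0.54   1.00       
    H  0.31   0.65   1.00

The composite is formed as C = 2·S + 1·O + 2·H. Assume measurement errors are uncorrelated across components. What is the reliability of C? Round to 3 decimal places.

0.827

Var(C) = 2² + 1 + 2² + 2·[2·0.54 + 4·0.31 + 2·0.65] = 9 + 7.24 = 16.24.
Because errors are independent across components, Cov(Tᵢ,Tⱼ) = Cov(Xᵢ,Xⱼ); the off-diagonal part of the true-score variance is the same as above.
True-score variance = [2²·0.70 + 0.91 + 2²·0.62] + 7.24 = 6.19 + 7.24 = 13.43.
Reliability = 13.43 / 16.24 = 0.827.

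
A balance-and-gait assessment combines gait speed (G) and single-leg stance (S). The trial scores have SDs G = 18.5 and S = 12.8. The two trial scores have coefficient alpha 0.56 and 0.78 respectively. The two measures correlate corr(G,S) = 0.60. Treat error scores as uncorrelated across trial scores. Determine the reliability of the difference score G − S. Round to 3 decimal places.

0.159

Var(G−S) = 18.5² + 12.8² − 2·18.5·12.8·0.60 = 506.09 − 284.16 = 221.93.
Under uncorrelated errors the observed covariances equal the true-score covariances, so only the own-variance terms attenuate.
True-score variance = [18.5²·0.56 + 12.8²·0.78] − 284.16 = 319.455 − 284.16 = 35.2952.
Reliability = 35.2952 / 221.93 = 0.159.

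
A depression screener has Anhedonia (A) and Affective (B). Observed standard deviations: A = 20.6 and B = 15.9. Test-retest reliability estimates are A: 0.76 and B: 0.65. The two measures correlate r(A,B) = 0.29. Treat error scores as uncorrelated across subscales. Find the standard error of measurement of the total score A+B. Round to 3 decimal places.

13.796

Var(total) = 677.17 + 189.973 = 867.143.
True-score variance = 486.84 + 189.973 = 676.813, so reliability = 0.7805.
Error variance = 867.143 − 676.813 = 190.33; SEM = √190.33 = 13.796.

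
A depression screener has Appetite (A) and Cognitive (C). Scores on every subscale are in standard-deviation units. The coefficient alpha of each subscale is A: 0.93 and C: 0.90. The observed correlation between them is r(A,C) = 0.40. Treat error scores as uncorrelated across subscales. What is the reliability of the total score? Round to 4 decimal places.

Var(A+C) = 2 + 2·[0.40] = 2 + 0.8 = 2.8.
With uncorrelated errors the cross-covariances are all true-score covariance, so they carry over unchanged; only the diagonal terms shrink to ρᵢσᵢ².
True-score variance = [0.93 + 0.90] + 0.8 = 1.83 + 0.8 = 2.63.
Reliability = 2.63 / 2.8 = 0.9393.

0.9393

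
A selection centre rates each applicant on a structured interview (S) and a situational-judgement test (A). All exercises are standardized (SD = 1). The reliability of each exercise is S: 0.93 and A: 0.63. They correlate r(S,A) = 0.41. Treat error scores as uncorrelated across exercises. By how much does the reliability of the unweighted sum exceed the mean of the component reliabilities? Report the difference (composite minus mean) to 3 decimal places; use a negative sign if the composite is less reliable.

0.064

Var(sum) = 2 + 0.82 = 2.82; true-score variance = 1.56 + 0.82 = 2.38; composite reliability = 0.8440.
Mean component reliability = 0.7800.
Difference = 0.8440 − 0.7800 = 0.064.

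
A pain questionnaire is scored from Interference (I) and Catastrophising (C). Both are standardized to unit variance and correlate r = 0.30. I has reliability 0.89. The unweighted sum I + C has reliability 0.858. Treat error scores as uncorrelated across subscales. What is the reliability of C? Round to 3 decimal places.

0.741

Var(I+C) = 2 + 2·0.30 = 2.600.
True-score variance = ρ_I + ρ_C + 2·0.30, so 0.858 = (0.89 + ρ_C + 0.60) / 2.600.
ρ_C = 0.858·2.600 − 0.89 − 0.60 = 0.741.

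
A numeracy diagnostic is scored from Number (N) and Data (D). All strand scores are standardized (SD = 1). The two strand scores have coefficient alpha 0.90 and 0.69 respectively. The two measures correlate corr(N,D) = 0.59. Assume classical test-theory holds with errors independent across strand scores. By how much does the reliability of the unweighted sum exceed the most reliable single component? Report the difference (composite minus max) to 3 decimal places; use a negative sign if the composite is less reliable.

-0.029

Var(sum) = 2 + 1.18 = 3.18; true-score variance = 1.59 + 1.18 = 2.77; composite reliability = 0.8711.
Max component reliability = 0.9000.
Difference = 0.8711 − 0.9000 = -0.029.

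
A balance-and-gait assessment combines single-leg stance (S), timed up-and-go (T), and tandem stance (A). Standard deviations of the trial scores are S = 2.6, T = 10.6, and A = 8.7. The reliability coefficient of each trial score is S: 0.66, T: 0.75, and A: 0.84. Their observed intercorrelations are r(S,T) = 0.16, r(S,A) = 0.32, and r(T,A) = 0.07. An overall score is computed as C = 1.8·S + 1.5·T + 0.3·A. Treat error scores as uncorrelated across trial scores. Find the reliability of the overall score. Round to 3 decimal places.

0.775

Var(C) = 1.8²·2.6² + 1.5²·10.6² + 0.3²·8.7² + 2·[2.7·2.6·10.6·0.16 + 0.54·2.6·8.7·0.32 + 0.45·10.6·8.7·0.07] = 281.524 + 37.4392 = 318.964.
Under uncorrelated errors the observed covariances equal the true-score covariances, so only the own-variance terms attenuate.
True-score variance = [1.8²·2.6²·0.66 + 1.5²·10.6²·0.75 + 0.3²·8.7²·0.84] + 37.4392 = 209.785 + 37.4392 = 247.224.
Reliability = 247.224 / 318.964 = 0.775.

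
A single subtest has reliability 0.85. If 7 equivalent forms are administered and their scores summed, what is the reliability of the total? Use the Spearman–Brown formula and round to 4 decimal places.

ρ_k = kρ / (1 + (k−1)ρ) = 7·0.85 / (1 + 6·0.85) = 5.950 / 6.100 = 0.9754.

0.9754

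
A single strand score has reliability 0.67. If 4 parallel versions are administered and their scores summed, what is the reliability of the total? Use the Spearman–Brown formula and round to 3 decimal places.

ρ_k = kρ / (1 + (k−1)ρ) = 4·0.67 / (1 + 3·0.67) = 2.680 / 3.010 = 0.890.

0.890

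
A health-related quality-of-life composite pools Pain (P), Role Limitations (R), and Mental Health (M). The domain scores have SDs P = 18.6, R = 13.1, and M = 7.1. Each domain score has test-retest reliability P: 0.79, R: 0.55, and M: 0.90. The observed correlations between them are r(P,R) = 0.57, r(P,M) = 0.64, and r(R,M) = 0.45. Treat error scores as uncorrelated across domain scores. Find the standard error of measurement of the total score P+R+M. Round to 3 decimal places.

Var(total) = 567.98 + 530.518 = 1098.5.
True-score variance = 413.063 + 530.518 = 943.581, so reliability = 0.8590.
Error variance = 1098.5 − 943.581 = 154.917; SEM = √154.917 = 12.447.

12.447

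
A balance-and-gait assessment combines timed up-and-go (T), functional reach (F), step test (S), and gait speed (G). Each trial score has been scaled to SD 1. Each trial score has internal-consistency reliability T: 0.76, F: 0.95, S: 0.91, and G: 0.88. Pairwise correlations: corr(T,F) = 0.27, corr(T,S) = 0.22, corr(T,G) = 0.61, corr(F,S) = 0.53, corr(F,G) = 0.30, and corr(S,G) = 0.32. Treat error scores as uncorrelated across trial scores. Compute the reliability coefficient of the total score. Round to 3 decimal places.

Var(T+F+S+G) = 4 + 2·[0.27 + 0.22 + 0.61 + 0.53 + 0.30 + 0.32] = 4 + 4.5 = 8.5.
Because errors are independent across components, Cov(Tᵢ,Tⱼ) = Cov(Xᵢ,Xⱼ); the off-diagonal part of the true-score variance is the same as above.
True-score variance = [0.76 + 0.95 + 0.91 + 0.88] + 4.5 = 3.5 + 4.5 = 8.
Reliability = 8 / 8.5 = 0.941.

0.941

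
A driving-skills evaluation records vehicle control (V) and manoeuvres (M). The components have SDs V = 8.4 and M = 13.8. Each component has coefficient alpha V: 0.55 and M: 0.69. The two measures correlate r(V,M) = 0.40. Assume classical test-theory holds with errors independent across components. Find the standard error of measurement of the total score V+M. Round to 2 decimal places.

Var(total) = 261 + 92.736 = 353.736.
True-score variance = 170.212 + 92.736 = 262.948, so reliability = 0.7433.
Error variance = 353.736 − 262.948 = 90.7884; SEM = √90.7884 = 9.53.

9.53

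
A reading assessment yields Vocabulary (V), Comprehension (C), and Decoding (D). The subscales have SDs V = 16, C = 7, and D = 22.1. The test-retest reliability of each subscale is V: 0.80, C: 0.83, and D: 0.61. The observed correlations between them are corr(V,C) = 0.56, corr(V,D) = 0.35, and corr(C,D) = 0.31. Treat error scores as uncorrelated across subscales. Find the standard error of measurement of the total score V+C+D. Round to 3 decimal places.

15.812

Var(total) = 793.41 + 468.874 = 1262.28.
True-score variance = 543.4 + 468.874 = 1012.27, so reliability = 0.8019.
Error variance = 1262.28 − 1012.27 = 250.01; SEM = √250.01 = 15.812.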